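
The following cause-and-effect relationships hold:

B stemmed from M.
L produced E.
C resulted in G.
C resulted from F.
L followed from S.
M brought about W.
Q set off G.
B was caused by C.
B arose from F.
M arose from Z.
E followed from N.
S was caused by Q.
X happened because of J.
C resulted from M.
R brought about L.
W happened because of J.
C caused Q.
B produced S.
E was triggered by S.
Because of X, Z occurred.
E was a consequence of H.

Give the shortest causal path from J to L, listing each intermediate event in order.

J → X
X → Z
Z → M
M → B
B → S
S → L
Length: 6 steps.

J → X → Z → M → B → S → L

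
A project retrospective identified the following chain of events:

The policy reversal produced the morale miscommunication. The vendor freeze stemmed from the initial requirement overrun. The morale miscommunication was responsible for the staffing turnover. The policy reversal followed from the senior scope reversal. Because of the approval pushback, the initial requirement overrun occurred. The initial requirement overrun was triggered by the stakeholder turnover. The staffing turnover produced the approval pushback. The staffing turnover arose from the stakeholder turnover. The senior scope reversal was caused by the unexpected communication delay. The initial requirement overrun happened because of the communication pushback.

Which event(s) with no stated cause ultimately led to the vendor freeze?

Tracing upstream from the vendor freeze: the vendor freeze ← the initial requirement overrun ← the approval pushback ← the staffing turnover ← the morale miscommunication ← the policy reversal ← the senior scope reversal ← the unexpected communication delay.
A separate upstream branch: the vendor freeze ← the initial requirement overrun ← the stakeholder turnover.
A separate upstream branch: the vendor freeze ← the initial requirement overrun ← the communication pushback.
Each of those chain origins has no stated cause.

the communication pushback, the stakeholder turnover, the unexpected communication delay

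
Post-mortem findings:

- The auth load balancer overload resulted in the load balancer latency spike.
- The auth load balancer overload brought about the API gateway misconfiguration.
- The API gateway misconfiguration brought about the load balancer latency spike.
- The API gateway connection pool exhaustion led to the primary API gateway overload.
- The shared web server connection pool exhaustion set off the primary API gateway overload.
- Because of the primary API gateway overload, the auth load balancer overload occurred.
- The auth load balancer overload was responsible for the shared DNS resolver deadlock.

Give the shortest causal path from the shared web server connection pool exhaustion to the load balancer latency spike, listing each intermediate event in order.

the shared web server connection pool exhaustion → the primary API gateway overload → the auth load balancer overload → the load balancer latency spike

the shared web server connection pool exhaustion → the primary API gateway overload
the primary API gateway overload → the auth load balancer overload
the auth load balancer overload → the load balancer latency spike
Length: 3 steps.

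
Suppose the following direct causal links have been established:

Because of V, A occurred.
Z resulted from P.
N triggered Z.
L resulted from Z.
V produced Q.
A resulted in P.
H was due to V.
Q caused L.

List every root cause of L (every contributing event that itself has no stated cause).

N, V

Tracing upstream from L: L ← Q ← V.
A separate upstream branch: L ← Z ← N.
Each of those chain origins has no stated cause.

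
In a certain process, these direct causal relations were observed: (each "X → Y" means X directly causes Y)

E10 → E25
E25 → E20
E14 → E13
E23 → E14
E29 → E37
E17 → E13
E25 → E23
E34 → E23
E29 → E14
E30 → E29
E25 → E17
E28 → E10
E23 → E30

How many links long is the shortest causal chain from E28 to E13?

4

Shortest chain: E28 → E10 → E25 → E17 → E13.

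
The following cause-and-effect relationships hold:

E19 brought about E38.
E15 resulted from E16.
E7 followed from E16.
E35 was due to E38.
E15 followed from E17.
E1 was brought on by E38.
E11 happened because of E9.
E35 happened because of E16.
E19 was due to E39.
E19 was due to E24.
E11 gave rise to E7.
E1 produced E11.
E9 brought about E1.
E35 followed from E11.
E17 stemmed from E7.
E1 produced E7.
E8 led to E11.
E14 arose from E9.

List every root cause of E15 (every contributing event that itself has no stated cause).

Tracing upstream from E15: E15 ← E17 ← E7 ← E1 ← E38 ← E19 ← E24.
A separate upstream branch: E15 ← E17 ← E7 ← E1 ← E38 ← E19 ← E39.
A separate upstream branch: E15 ← E17 ← E7 ← E1 ← E9.
A separate upstream branch: E15 ← E17 ← E7 ← E11 ← E8.
A separate upstream branch: E15 ← E16.
Each of those chain origins has no stated cause.

E16, E24, E39, E8, E9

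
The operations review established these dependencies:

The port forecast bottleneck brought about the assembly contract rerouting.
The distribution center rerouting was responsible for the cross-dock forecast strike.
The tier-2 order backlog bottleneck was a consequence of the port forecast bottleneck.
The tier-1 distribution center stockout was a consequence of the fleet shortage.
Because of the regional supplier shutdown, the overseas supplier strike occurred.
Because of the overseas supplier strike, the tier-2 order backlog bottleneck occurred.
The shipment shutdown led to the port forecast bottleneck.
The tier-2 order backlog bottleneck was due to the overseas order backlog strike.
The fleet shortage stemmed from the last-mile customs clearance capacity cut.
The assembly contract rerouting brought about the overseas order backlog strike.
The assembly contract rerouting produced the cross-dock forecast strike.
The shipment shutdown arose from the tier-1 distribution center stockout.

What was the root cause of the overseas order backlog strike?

Tracing upstream from the overseas order backlog strike: the overseas order backlog strike ← the assembly contract rerouting ← the port forecast bottleneck ← the shipment shutdown ← the tier-1 distribution center stockout ← the fleet shortage ← the last-mile customs clearance capacity cut.
The last-mile customs clearance capacity cut has no stated cause, so it is the root.

the last-mile customs clearance capacity cut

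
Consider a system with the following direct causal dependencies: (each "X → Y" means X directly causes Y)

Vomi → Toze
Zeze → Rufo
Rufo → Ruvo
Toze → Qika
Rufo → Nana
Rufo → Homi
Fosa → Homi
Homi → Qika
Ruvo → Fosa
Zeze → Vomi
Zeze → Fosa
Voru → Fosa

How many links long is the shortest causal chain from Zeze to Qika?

3

Shortest chain: Zeze → Vomi → Toze → Qika.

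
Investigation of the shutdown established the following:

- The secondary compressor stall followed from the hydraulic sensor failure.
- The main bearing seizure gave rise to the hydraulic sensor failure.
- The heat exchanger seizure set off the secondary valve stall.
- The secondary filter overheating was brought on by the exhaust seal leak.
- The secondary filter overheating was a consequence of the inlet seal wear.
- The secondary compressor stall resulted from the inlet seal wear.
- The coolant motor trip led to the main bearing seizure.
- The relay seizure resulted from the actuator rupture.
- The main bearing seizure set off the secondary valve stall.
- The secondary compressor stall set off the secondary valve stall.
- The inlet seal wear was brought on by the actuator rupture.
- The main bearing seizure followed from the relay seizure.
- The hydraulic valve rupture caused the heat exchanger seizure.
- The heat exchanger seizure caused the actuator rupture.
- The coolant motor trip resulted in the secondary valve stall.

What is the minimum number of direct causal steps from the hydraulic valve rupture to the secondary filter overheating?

Shortest chain: the hydraulic valve rupture → the heat exchanger seizure → the actuator rupture → the inlet seal wear → the secondary filter overheating.

4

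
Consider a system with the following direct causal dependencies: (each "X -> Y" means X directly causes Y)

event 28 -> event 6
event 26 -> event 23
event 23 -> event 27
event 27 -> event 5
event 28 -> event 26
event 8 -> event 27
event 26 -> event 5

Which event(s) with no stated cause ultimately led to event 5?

event 28, event 8

Tracing upstream from event 5: event 5 ← event 26 ← event 28.
A separate upstream branch: event 5 ← event 27 ← event 8.
Each of those chain origins has no stated cause.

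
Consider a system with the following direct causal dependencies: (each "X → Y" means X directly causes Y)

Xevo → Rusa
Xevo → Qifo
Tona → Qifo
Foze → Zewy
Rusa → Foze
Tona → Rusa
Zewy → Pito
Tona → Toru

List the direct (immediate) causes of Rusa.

Tona, Xevo → Rusa with nothing further upstream stated.

Tona, Xevo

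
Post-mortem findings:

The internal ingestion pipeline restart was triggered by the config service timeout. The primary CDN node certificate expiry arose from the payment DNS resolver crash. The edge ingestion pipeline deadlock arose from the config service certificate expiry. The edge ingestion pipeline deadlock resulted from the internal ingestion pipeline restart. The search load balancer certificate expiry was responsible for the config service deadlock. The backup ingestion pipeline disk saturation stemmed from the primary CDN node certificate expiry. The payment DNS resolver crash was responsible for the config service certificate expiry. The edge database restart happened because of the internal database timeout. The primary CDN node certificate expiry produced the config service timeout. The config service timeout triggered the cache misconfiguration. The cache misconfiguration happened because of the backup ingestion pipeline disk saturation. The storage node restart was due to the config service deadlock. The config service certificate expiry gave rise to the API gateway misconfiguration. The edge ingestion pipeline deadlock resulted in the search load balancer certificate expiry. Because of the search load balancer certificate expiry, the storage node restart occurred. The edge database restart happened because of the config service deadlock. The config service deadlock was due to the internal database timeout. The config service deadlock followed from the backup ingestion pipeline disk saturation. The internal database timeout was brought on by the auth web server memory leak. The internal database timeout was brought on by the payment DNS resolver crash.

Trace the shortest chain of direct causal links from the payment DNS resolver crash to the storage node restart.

the payment DNS resolver crash → the internal database timeout → the config service deadlock → the storage node restart

the payment DNS resolver crash → the internal database timeout
the internal database timeout → the config service deadlock
the config service deadlock → the storage node restart
Length: 3 steps.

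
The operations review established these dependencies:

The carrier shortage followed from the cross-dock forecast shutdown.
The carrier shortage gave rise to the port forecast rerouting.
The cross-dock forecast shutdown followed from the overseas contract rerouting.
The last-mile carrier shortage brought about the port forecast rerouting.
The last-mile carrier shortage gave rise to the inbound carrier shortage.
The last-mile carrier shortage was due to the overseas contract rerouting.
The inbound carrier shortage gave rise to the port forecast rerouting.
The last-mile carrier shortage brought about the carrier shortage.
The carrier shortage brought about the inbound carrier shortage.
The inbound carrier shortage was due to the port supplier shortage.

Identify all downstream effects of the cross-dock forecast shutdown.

the carrier shortage, the inbound carrier shortage, the port forecast rerouting

Direct effects: the carrier shortage.
2 steps out: the inbound carrier shortage, the port forecast rerouting.
Not reachable from it: the overseas contract rerouting, the last-mile carrier shortage, the port supplier shortage.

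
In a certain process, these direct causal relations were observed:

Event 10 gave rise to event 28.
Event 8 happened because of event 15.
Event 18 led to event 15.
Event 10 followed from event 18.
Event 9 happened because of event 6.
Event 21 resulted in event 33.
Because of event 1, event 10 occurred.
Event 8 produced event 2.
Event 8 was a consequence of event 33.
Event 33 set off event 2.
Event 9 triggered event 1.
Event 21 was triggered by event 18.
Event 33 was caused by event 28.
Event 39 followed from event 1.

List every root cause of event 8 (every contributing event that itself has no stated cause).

Tracing upstream from event 8: event 8 ← event 15 ← event 18.
A separate upstream branch: event 8 ← event 33 ← event 28 ← event 10 ← event 1 ← event 9 ← event 6.
Each of those chain origins has no stated cause.

event 18, event 6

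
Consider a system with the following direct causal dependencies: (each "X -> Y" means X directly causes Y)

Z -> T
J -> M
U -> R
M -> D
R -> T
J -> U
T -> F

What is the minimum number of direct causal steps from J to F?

4

Shortest chain: J → U → R → T → F.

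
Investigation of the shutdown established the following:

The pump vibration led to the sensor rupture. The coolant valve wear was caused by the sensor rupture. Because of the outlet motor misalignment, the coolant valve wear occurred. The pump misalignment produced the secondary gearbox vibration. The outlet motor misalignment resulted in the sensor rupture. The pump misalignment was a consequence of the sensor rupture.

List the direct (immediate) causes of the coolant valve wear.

Upstream contributors include the pump vibration, but only the outlet motor misalignment, the sensor rupture feed directly into the coolant valve wear.

the outlet motor misalignment, the sensor rupture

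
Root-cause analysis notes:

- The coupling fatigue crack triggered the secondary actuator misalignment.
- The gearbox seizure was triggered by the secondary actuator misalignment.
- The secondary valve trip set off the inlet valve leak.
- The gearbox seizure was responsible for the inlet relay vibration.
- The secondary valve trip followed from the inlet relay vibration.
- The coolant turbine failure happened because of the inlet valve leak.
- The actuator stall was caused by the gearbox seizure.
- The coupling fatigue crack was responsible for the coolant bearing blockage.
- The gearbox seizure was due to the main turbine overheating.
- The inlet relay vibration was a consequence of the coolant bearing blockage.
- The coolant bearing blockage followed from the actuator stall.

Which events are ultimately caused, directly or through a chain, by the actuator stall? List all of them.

the coolant bearing blockage, the coolant turbine failure, the inlet relay vibration, the inlet valve leak, the secondary valve trip

Direct effects: the coolant bearing blockage.
2 steps out: the inlet relay vibration.
3 steps out: the secondary valve trip.
4 steps out: the inlet valve leak.
5 steps out: the coolant turbine failure.
Not reachable from it: the coupling fatigue crack, the main turbine overheating, the secondary actuator misalignment, the gearbox seizure.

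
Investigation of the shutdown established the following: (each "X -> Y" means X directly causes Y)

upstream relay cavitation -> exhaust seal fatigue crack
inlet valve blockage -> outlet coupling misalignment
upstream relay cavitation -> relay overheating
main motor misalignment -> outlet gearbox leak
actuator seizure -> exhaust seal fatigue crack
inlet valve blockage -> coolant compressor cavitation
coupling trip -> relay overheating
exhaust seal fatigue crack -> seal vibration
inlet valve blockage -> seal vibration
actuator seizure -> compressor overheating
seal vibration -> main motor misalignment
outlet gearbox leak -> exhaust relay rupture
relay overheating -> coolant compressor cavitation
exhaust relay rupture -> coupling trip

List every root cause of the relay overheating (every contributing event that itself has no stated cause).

the actuator seizure, the inlet valve blockage, the upstream relay cavitation

Tracing upstream from the relay overheating: the relay overheating ← the coupling trip ← the exhaust relay rupture ← the outlet gearbox leak ← the main motor misalignment ← the seal vibration ← the exhaust seal fatigue crack ← the actuator seizure.
A separate upstream branch: the relay overheating ← the upstream relay cavitation.
A separate upstream branch: the relay overheating ← the coupling trip ← the exhaust relay rupture ← the outlet gearbox leak ← the main motor misalignment ← the seal vibration ← the inlet valve blockage.
Each of those chain origins has no stated cause.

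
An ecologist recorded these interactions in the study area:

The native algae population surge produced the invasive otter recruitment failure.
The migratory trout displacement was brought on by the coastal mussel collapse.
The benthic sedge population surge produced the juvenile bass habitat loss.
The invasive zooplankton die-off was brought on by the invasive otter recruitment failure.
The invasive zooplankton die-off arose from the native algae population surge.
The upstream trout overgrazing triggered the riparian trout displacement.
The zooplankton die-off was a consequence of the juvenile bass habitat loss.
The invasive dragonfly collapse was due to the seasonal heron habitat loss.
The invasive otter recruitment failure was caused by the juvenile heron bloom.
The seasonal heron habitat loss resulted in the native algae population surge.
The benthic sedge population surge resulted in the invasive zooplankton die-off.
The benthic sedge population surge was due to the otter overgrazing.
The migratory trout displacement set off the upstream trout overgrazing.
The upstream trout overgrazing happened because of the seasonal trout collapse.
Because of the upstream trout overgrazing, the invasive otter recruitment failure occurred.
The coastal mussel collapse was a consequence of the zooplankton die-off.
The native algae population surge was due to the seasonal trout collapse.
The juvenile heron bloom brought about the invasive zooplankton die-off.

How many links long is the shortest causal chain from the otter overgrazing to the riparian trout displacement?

7

Shortest chain: the otter overgrazing → the benthic sedge population surge → the juvenile bass habitat loss → the zooplankton die-off → the coastal mussel collapse → the migratory trout displacement → the upstream trout overgrazing → the riparian trout displacement.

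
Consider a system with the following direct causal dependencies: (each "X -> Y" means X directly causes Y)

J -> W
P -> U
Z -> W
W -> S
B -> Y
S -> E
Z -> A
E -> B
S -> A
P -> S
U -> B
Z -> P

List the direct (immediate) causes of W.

J, Z → W with nothing further upstream stated.

J, Z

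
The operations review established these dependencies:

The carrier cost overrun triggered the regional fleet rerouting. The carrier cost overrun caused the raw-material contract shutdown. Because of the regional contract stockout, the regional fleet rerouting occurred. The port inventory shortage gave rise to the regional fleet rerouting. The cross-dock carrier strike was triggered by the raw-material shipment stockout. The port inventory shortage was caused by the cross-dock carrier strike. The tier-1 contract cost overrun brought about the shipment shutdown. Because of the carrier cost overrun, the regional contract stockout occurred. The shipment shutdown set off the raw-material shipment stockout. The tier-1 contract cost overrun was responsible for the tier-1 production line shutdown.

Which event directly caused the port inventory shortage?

Upstream contributors include the tier-1 contract cost overrun, the shipment shutdown, the raw-material shipment stockout, but only the cross-dock carrier strike feeds directly into the port inventory shortage.

the cross-dock carrier strike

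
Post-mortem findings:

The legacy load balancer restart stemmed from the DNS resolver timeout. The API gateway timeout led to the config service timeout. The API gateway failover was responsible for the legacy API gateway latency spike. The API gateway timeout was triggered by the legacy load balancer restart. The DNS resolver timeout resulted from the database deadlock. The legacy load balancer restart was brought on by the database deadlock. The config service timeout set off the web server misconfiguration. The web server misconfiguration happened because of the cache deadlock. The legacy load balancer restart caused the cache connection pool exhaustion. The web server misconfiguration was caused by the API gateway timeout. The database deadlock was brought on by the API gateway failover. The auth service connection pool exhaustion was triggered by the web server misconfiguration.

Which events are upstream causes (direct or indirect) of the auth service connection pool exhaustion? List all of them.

the API gateway failover, the API gateway timeout, the DNS resolver timeout, the cache deadlock, the config service timeout, the database deadlock, the legacy load balancer restart, the web server misconfiguration

Immediate cause of the auth service connection pool exhaustion: the web server misconfiguration.
Further upstream: the API gateway failover, the database deadlock, the DNS resolver timeout, the cache deadlock, the legacy load balancer restart, the API gateway timeout, the config service timeout.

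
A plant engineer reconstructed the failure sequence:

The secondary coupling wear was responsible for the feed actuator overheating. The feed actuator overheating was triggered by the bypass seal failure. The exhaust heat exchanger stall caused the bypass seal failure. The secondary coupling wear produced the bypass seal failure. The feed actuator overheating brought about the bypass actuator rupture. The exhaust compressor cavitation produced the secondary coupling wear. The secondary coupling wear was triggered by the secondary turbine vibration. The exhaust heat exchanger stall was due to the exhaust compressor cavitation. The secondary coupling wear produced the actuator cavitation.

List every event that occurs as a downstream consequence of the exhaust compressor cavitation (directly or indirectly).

Direct effects: the secondary coupling wear, the exhaust heat exchanger stall.
2 steps out: the actuator cavitation, the bypass seal failure, the feed actuator overheating.
3 steps out: the bypass actuator rupture.
Not reachable from it: the secondary turbine vibration.

the actuator cavitation, the bypass actuator rupture, the bypass seal failure, the exhaust heat exchanger stall, the feed actuator overheating, the secondary coupling wear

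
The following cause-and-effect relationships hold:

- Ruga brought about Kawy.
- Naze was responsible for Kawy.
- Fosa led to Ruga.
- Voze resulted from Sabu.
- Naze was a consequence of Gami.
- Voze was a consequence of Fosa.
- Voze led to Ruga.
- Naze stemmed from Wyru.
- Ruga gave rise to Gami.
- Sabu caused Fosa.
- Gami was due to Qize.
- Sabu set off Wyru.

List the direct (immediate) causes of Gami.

Qize, Ruga

Upstream contributors include Sabu, Fosa, Voze, but only Qize, Ruga feed directly into Gami.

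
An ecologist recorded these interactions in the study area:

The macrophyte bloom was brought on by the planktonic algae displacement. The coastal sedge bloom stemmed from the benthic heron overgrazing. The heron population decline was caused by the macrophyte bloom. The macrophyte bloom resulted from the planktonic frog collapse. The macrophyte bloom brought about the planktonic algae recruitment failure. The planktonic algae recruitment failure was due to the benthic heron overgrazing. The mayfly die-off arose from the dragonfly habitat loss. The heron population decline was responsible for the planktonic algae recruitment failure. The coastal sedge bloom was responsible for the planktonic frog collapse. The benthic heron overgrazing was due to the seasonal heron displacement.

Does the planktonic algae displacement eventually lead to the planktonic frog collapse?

No

The planktonic algae displacement leads to the macrophyte bloom, the heron population decline, the planktonic algae recruitment failure; the planktonic frog collapse is not among them.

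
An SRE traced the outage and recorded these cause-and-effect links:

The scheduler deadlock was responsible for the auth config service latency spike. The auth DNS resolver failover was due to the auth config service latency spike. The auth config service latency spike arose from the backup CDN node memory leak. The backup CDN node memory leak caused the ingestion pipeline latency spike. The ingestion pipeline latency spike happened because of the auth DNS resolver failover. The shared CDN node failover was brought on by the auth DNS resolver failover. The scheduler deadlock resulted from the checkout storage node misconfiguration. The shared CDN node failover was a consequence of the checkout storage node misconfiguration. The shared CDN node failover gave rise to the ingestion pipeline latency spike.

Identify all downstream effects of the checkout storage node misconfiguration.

Direct effects: the scheduler deadlock, the shared CDN node failover.
2 steps out: the auth config service latency spike, the ingestion pipeline latency spike.
3 steps out: the auth DNS resolver failover.
Not reachable from it: the backup CDN node memory leak.

the auth DNS resolver failover, the auth config service latency spike, the ingestion pipeline latency spike, the scheduler deadlock, the shared CDN node failover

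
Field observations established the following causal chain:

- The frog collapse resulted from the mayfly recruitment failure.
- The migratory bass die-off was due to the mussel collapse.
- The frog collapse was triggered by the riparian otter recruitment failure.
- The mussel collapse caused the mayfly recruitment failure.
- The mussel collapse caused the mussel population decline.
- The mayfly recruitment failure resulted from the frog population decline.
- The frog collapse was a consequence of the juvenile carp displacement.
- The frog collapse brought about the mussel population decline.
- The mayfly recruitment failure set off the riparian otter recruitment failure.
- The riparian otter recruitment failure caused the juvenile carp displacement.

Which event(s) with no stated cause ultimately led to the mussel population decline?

Tracing upstream from the mussel population decline: the mussel population decline ← the mussel collapse.
A separate upstream branch: the mussel population decline ← the frog collapse ← the mayfly recruitment failure ← the frog population decline.
Each of those chain origins has no stated cause.

the frog population decline, the mussel collapse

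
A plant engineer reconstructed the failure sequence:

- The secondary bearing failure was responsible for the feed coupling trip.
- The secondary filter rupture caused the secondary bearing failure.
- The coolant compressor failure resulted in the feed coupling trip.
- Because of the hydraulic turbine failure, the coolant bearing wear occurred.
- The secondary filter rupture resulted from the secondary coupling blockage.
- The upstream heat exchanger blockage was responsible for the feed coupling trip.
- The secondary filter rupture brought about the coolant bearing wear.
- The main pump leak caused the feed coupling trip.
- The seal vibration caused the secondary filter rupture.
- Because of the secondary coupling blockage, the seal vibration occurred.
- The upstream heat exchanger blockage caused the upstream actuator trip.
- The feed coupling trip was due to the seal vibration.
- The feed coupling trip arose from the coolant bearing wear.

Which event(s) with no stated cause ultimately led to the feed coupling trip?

the coolant compressor failure, the hydraulic turbine failure, the main pump leak, the secondary coupling blockage, the upstream heat exchanger blockage

Tracing upstream from the feed coupling trip: the feed coupling trip ← the main pump leak.
A separate upstream branch: the feed coupling trip ← the seal vibration ← the secondary coupling blockage.
A separate upstream branch: the feed coupling trip ← the upstream heat exchanger blockage.
A separate upstream branch: the feed coupling trip ← the coolant bearing wear ← the hydraulic turbine failure.
A separate upstream branch: the feed coupling trip ← the coolant compressor failure.
Each of those chain origins has no stated cause.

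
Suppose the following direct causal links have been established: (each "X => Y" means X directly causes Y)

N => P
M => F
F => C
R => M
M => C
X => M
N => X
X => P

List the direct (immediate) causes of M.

R, X

Upstream contributors include N, but only R, X feed directly into M.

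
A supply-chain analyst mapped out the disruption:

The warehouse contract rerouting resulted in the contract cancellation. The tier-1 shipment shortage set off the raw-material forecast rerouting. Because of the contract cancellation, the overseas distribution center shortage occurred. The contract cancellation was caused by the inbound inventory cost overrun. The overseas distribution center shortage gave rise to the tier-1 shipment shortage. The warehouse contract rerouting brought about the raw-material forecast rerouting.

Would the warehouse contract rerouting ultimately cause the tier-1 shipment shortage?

Yes

There is a causal chain: the warehouse contract rerouting → the contract cancellation → the overseas distribution center shortage → the tier-1 shipment shortage.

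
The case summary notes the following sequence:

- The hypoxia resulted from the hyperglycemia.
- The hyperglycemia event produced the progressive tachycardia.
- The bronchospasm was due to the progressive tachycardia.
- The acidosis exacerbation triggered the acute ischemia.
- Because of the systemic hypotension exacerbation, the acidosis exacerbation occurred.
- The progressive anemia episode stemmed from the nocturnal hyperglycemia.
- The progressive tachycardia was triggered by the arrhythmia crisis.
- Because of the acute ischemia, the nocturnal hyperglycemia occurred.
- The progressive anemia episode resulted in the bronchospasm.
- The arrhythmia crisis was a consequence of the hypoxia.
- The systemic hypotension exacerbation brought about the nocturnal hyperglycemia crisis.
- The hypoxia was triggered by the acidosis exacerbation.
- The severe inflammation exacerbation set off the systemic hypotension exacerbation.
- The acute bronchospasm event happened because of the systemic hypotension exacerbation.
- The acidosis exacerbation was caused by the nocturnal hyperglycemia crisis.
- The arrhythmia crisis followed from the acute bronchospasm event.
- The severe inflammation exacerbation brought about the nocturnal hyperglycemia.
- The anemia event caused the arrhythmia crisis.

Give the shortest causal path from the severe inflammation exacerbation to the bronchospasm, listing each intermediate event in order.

the severe inflammation exacerbation → the nocturnal hyperglycemia → the progressive anemia episode → the bronchospasm

the severe inflammation exacerbation → the nocturnal hyperglycemia
the nocturnal hyperglycemia → the progressive anemia episode
the progressive anemia episode → the bronchospasm
Length: 3 steps.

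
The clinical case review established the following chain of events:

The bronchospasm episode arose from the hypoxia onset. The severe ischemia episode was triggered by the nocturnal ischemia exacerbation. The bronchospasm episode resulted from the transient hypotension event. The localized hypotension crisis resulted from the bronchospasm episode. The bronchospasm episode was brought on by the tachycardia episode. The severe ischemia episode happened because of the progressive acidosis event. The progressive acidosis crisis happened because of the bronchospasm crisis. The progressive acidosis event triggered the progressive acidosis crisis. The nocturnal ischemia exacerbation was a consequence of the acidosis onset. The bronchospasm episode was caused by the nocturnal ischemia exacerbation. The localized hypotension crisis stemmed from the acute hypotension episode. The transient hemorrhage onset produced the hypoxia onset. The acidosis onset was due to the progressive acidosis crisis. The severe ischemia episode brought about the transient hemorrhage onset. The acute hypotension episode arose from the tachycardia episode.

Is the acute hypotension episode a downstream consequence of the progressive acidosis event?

The progressive acidosis event leads to the progressive acidosis crisis, the acidosis onset, the nocturnal ischemia exacerbation, the severe ischemia episode, the transient hemorrhage onset, the hypoxia onset, the bronchospasm episode, the localized hypotension crisis; the acute hypotension episode is not among them.

No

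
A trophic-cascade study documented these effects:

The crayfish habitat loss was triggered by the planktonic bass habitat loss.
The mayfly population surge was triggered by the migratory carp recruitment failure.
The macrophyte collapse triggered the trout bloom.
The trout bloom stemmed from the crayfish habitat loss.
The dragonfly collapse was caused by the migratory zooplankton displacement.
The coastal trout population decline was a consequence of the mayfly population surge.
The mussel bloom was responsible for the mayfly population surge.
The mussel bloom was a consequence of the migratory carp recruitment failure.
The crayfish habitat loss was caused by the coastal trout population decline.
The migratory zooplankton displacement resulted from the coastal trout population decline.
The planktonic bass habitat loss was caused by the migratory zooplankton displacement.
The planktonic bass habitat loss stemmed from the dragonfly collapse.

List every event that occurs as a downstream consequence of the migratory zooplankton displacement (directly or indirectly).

Direct effects: the dragonfly collapse, the planktonic bass habitat loss.
2 steps out: the crayfish habitat loss.
3 steps out: the trout bloom.
Not reachable from it: the migratory carp recruitment failure, the mussel bloom, the mayfly population surge, the coastal trout population decline, the macrophyte collapse.

the crayfish habitat loss, the dragonfly collapse, the planktonic bass habitat loss, the trout bloom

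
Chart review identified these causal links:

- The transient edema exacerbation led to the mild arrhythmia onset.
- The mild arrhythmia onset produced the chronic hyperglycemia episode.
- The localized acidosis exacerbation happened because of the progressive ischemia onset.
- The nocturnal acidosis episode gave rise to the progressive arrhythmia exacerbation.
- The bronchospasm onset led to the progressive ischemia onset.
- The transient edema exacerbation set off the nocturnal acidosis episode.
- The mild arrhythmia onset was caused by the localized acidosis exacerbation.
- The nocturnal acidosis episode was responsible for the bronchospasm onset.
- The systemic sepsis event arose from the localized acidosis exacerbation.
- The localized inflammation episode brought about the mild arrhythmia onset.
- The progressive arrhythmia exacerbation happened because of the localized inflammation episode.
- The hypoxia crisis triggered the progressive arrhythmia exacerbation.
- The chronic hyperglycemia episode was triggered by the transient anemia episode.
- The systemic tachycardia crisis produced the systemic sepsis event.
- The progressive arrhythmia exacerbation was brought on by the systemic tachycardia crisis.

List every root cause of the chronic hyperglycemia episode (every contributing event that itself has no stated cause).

the localized inflammation episode, the transient anemia episode, the transient edema exacerbation

Tracing upstream from the chronic hyperglycemia episode: the chronic hyperglycemia episode ← the mild arrhythmia onset ← the transient edema exacerbation.
A separate upstream branch: the chronic hyperglycemia episode ← the transient anemia episode.
A separate upstream branch: the chronic hyperglycemia episode ← the mild arrhythmia onset ← the localized inflammation episode.
Each of those chain origins has no stated cause.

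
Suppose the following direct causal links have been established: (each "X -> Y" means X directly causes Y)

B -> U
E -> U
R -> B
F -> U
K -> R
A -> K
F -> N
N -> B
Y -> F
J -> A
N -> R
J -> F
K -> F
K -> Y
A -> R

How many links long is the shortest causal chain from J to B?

3

Shortest chain: J → A → R → B.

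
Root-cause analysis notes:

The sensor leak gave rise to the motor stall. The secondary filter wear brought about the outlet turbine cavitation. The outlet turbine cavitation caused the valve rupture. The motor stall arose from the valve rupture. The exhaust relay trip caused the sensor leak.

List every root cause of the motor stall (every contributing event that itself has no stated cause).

Tracing upstream from the motor stall: the motor stall ← the valve rupture ← the outlet turbine cavitation ← the secondary filter wear.
A separate upstream branch: the motor stall ← the sensor leak ← the exhaust relay trip.
Each of those chain origins has no stated cause.

the exhaust relay trip, the secondary filter wear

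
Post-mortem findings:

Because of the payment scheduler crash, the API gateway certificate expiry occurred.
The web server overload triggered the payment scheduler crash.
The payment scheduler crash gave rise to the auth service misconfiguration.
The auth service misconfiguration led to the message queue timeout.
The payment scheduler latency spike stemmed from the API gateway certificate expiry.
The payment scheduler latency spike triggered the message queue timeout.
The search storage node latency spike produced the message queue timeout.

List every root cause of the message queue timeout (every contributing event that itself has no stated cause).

the search storage node latency spike, the web server overload

Tracing upstream from the message queue timeout: the message queue timeout ← the auth service misconfiguration ← the payment scheduler crash ← the web server overload.
A separate upstream branch: the message queue timeout ← the search storage node latency spike.
Each of those chain origins has no stated cause.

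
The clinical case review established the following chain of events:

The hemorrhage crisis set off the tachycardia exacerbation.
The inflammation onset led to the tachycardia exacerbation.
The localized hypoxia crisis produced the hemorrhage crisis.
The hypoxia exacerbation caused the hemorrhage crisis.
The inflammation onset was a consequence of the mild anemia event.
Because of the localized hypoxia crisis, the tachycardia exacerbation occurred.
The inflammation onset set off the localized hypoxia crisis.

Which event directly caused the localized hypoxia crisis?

Upstream contributors include the mild anemia event, but only the inflammation onset feeds directly into the localized hypoxia crisis.

the inflammation onset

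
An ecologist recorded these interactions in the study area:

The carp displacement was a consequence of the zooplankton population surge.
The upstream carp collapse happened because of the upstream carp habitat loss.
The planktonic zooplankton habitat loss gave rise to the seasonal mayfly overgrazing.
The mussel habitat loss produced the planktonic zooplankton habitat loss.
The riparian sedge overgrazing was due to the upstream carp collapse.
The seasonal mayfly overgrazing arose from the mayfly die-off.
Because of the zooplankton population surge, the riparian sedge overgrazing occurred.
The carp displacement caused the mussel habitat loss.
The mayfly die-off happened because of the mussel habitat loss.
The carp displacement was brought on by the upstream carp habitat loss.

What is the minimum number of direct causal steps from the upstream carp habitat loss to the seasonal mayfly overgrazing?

4

Shortest chain: the upstream carp habitat loss → the carp displacement → the mussel habitat loss → the planktonic zooplankton habitat loss → the seasonal mayfly overgrazing.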